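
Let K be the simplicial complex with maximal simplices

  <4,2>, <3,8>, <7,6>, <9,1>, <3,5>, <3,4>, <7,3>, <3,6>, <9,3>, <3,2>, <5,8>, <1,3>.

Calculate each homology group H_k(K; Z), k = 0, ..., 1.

We work with the vertex ordering 1 < 2 < 3 < 4 < 5 < 6 < 7 < 8 < 9. The simplices of K, each written with vertices in increasing order, are:

  0-simplices (9): [1], [2], [3], [4], [5], [6], [7], [8], [9]
  1-simplices (12): [1,3], [1,9], [2,3], [2,4], [3,4], [3,5], [3,6], [3,7], [3,8], [3,9], [5,8], [6,7]

so the chain groups are C_0 ≅ Z^9, C_1 ≅ Z^12.

∂_1: C_1 → C_0 is given by ∂[p,q] = [q] − [p]. For instance
  ∂[3,9] = [9] − [3].
The 9×12 boundary matrix has rank 8 and Smith normal form diag(1,1,1,1,1,1,1,1).

Now H_k = ker ∂_k / im ∂_{k+1}, so:

  H_0: rank C_0 − rank ∂_1 = 9 − 8 = 1, and the invariant factors of ∂_1 are all 1, so H_0 = Z.
  H_1: rank ker ∂_1 − rank ∂_2 = (12 − 8) − 0 = 4, and there is no ∂_2, so H_1 = Z^4.

As a check, the Euler characteristic is 9 − 12 = -3, which agrees with 1 − 4 = -3.
(K is a triangulation of a wedge of 4 circles.)

H_0 = Z,  H_1 = Z^4.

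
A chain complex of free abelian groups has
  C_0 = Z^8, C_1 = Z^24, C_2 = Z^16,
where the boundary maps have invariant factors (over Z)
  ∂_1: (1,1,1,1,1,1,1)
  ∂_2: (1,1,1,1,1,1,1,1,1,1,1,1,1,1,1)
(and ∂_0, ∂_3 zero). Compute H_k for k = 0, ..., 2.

H_0: b_0 = 8 − 0 − 7 = 1; torsion from ∂_1 factors > 1: none. So H_0 = Z.
H_1: b_1 = 24 − 7 − 15 = 2; torsion from ∂_2 factors > 1: none. So H_1 = Z^2.
H_2: b_2 = 16 − 15 − 0 = 1; torsion from ∂_3 factors > 1: none. So H_2 = Z.

H_0 = Z,  H_1 = Z^2,  H_2 = Z.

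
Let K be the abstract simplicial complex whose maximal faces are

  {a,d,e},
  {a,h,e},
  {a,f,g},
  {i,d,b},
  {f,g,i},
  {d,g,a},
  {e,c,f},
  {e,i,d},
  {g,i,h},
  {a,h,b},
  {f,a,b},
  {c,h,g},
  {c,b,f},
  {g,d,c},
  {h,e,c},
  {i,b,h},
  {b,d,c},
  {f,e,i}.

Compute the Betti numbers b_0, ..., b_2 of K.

b_0 = 1, b_1 = 2, b_2 = 1.

Fix the vertex order a < b < c < d < e < f < g < h < i and write every simplex with vertices in increasing order. Then dim K = 2 and the simplices of K are:

  0-simplices (9): a, b, c, d, e, f, g, h, i
  1-simplices (27): ab, ad, ae, af, ag, ah, bc, bd, bf, bh, bi, cd, ce, cf, cg, ch, de, dg, di, ef, eh, ei, fg, fi, gh, gi, hi
  2-simplices (18): abf, abh, ade, adg, aeh, afg, bcd, bcf, bdi, bhi, cdg, cef, ceh, cgh, dei, efi, fgi, ghi

Hence C_0 ≅ Z^9, C_1 ≅ Z^27, C_2 ≅ Z^18.

Boundary ∂_1: C_1 → C_0 maps an edge to its endpoints' difference, ∂[p,q] = q − p. For instance
  ∂ad = d − a.
This gives a 9×27 integer matrix of rank 8; reducing to Smith normal form yields diagonal entries (1,1,1,1,1,1,1,1).

∂_2: C_2 → C_1 sends each 2-simplex [p,q,r] to [q,r] − [p,r] + [p,q]. For instance
  ∂ade = de − ae + ad,
  ∂abf = bf − af + ab.
The resulting 27×18 matrix has rank 17, and its Smith normal form has invariant factors (1,1,1,1,1,1,1,1,1,1,1,1,1,1,1,1,1).

Reading off H_k = ker ∂_k / im ∂_{k+1}:

  H_0: rank C_0 − rank ∂_1 = 9 − 8 = 1, and the invariant factors of ∂_1 are all 1, so H_0 = Z.
  H_1: rank ker ∂_1 − rank ∂_2 = (27 − 8) − 17 = 2, and the invariant factors of ∂_2 are all 1, so H_1 = Z^2.
  H_2: rank ker ∂_2 − rank ∂_3 = (18 − 17) − 0 = 1, and there is no ∂_3, so H_2 = Z.

(K is a triangulation of the torus T^2.)

Hence the Betti numbers are b_0 = 1, b_1 = 2, b_2 = 1.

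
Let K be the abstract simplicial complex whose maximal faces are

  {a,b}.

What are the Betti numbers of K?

b_0 = 1, b_1 = 0.

Fix the vertex order a < b and write every simplex with vertices in increasing order. Then dim K = 1 and the simplices of K are:

  0-simplices (2): a, b
  1-simplices (1): ab

Hence C_0 ≅ Z^2, C_1 ≅ Z^1.

The boundary map ∂_1: C_1 → C_0 is given by ∂[p,q] = [q] − [p]. For instance
  ∂ab = b − a.
This gives a 2×1 integer matrix of rank 1; reducing to Smith normal form yields diagonal entries (1).

Computing H_k = (kernel of ∂_k) / (image of ∂_{k+1}):

  H_0: rank C_0 − rank ∂_1 = 2 − 1 = 1, and the invariant factors of ∂_1 are all 1, so H_0 = Z.
  H_1: rank ker ∂_1 − rank ∂_2 = (1 − 1) − 0 = 0, and there is no ∂_2, so H_1 = 0.

Hence the Betti numbers are b_0 = 1, b_1 = 0.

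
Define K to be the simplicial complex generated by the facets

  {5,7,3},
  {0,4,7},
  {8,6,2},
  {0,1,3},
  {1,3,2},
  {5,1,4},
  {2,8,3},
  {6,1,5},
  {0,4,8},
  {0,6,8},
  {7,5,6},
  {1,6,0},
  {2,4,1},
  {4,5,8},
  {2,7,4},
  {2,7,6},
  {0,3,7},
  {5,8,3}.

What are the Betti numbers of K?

Take the total order 0 < 1 < 2 < 3 < 4 < 5 < 6 < 7 < 8 on the vertex set. Then K (dimension 2) consists of the simplices:

  0-simplices (9): [0], [1], [2], [3], [4], [5], [6], [7], [8]
  1-simplices (27): (27 of them)
  2-simplices (18): [0,1,3], [0,1,6], [0,3,7], [0,4,7], [0,4,8], [0,6,8], [1,2,3], [1,2,4], [1,4,5], [1,5,6], [2,3,8], [2,4,7], [2,6,7], [2,6,8], [3,5,7], [3,5,8], [4,5,8], [5,6,7]

so the chain groups are C_0 ≅ Z^9, C_1 ≅ Z^27, C_2 ≅ Z^18.

∂_1: C_1 → C_0 maps an edge to its endpoints' difference, ∂[p,q] = q − p. For instance
  ∂[3,8] = [8] − [3].
The resulting 9×27 matrix has rank 8, and its Smith normal form has invariant factors (1,1,1,1,1,1,1,1).

∂_2: C_2 → C_1 maps a triangle to the signed sum of its edges. For instance
  ∂[0,1,6] = [1,6] − [0,6] + [0,1],
  ∂[1,5,6] = [5,6] − [1,6] + [1,5].
The resulting 27×18 matrix has rank 17, and its Smith normal form has invariant factors (1,1,1,1,1,1,1,1,1,1,1,1,1,1,1,1,1).

Computing H_k = (kernel of ∂_k) / (image of ∂_{k+1}):

  H_0: rank C_0 − rank ∂_1 = 9 − 8 = 1, and the invariant factors of ∂_1 are all 1, so H_0 ≅ Z.
  H_1: rank ker ∂_1 − rank ∂_2 = (27 − 8) − 17 = 2, and the invariant factors of ∂_2 are all 1, so H_1 ≅ Z^2.
  H_2: rank ker ∂_2 − rank ∂_3 = (18 − 17) − 0 = 1, and there is no ∂_3, so H_2 ≅ Z.

Hence the Betti numbers are b_0 = 1, b_1 = 2, b_2 = 1.

b_0 = 1, b_1 = 2, b_2 = 1.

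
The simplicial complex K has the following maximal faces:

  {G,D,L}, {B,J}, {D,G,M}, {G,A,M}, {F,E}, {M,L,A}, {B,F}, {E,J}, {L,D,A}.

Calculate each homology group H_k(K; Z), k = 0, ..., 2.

H_0 ≅ Z^2,  H_1 ≅ Z^2,  H_2 = 0.

K has 9 vertices, 14 edges, 5 triangles.
rank ∂_0 = 0, rank ∂_1 = 7 ⇒ b_0 = 9 − 0 − 7 = 2; all invariant factors of ∂_1 are 1 so no torsion. So H_0 = Z^2.
rank ∂_1 = 7, rank ∂_2 = 5 ⇒ b_1 = 14 − 7 − 5 = 2; all invariant factors of ∂_2 are 1 so no torsion. So H_1 = Z^2.
rank ∂_2 = 5, rank ∂_3 = 0 ⇒ b_2 = 5 − 5 − 0 = 0. So H_2 = 0.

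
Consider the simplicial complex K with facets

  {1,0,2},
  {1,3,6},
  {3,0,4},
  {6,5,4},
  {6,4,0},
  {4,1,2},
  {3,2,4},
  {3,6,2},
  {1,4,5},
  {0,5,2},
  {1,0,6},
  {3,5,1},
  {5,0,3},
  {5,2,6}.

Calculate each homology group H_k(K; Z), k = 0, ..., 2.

Order the vertices as 0 < 1 < 2 < 3 < 4 < 5 < 6. Listing each simplex with vertices in this order, K has dimension 2 with simplices:

  0-simplices (7): [0], [1], [2], [3], [4], [5], [6]
  1-simplices (21): [0,1], [0,2], [0,3], [0,4], [0,5], [0,6], [1,2], [1,3], [1,4], [1,5], [1,6], [2,3], [2,4], [2,5], [2,6], [3,4], [3,5], [3,6], [4,5], [4,6], [5,6]
  2-simplices (14): [0,1,2], [0,1,6], [0,2,5], [0,3,4], [0,3,5], [0,4,6], [1,2,4], [1,3,5], [1,3,6], [1,4,5], [2,3,4], [2,3,6], [2,5,6], [4,5,6]

Hence C_0 ≅ Z^7, C_1 ≅ Z^21, C_2 ≅ Z^14.

Boundary ∂_1: C_1 → C_0 sends each edge [p,q] (with p < q) to q − p. For instance
  ∂[0,6] = [6] − [0].
The 7×21 boundary matrix has rank 6 and Smith normal form diag(1,1,1,1,1,1).

∂_2: C_2 → C_1 maps a triangle to the signed sum of its edges. For instance
  ∂[0,1,6] = [1,6] − [0,6] + [0,1],
  ∂[2,3,4] = [3,4] − [2,4] + [2,3].
The resulting 21×14 matrix has rank 13, and its Smith normal form has invariant factors (1,1,1,1,1,1,1,1,1,1,1,1,1).

Now H_k = ker ∂_k / im ∂_{k+1}, so:

  H_0: rank C_0 − rank ∂_1 = 7 − 6 = 1, and the invariant factors of ∂_1 are all 1, so H_0 = Z.
  H_1: rank ker ∂_1 − rank ∂_2 = (21 − 6) − 13 = 2, and the invariant factors of ∂_2 are all 1, so H_1 = Z^2.
  H_2: rank ker ∂_2 − rank ∂_3 = (14 − 13) − 0 = 1, and there is no ∂_3, so H_2 = Z.

(K is a triangulation of the torus T^2.)

H_0 ≅ Z,  H_1 ≅ Z^2,  H_2 ≅ Z.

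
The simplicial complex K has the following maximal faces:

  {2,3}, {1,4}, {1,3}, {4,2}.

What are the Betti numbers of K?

Fix the vertex order 1 < 2 < 3 < 4 and write every simplex with vertices in increasing order. Then dim K = 1 and the simplices of K are:

  0-simplices (4): [1], [2], [3], [4]
  1-simplices (4): [1,3], [1,4], [2,3], [2,4]

giving chain groups C_0 ≅ Z^4, C_1 ≅ Z^4.

∂_1: C_1 → C_0 sends each edge [p,q] (with p < q) to q − p. For instance
  ∂[2,3] = [3] − [2].
The resulting 4×4 matrix has rank 3, and its Smith normal form has invariant factors (1,1,1).

From H_k ≅ ker(∂_k) / im(∂_{k+1}) we obtain:

  H_0: rank C_0 − rank ∂_1 = 4 − 3 = 1, and the invariant factors of ∂_1 are all 1, so H_0 = Z.
  H_1: rank ker ∂_1 − rank ∂_2 = (4 − 3) − 0 = 1, and there is no ∂_2, so H_1 = Z.

As a check, the Euler characteristic is 4 − 4 = 0, which agrees with 1 − 1 = 0.

Hence the Betti numbers are b_0 = 1, b_1 = 1.

b_0 = 1, b_1 = 1.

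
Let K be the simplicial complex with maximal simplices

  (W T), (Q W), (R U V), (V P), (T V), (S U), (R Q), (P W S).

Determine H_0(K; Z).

We work with the vertex ordering P < Q < R < S < T < U < V < W. The simplices of K, each written with vertices in increasing order, are:

  0-simplices (8): P, Q, R, S, T, U, V, W
  1-simplices (12): PS, PV, PW, QR, QW, RU, RV, SU, SW, TV, TW, UV
  2-simplices (2): PSW, RUV

so the chain groups are C_0 ≅ Z^8, C_1 ≅ Z^12, C_2 ≅ Z^2.

∂_1: C_1 → C_0 is given by ∂[p,q] = [q] − [p]. For instance
  ∂SU = U − S.
The resulting 8×12 matrix has rank 7, and its Smith normal form has invariant factors (1,1,1,1,1,1,1).

Boundary ∂_2: C_2 → C_1 maps a triangle to the signed sum of its edges. For instance
  ∂PSW = SW − PW + PS,
  ∂RUV = UV − RV + RU.
The 12×2 boundary matrix has rank 2 and Smith normal form diag(1,1).

From H_k ≅ ker(∂_k) / im(∂_{k+1}) we obtain:

  H_0: rank C_0 − rank ∂_1 = 8 − 7 = 1, and the invariant factors of ∂_1 are all 1, so H_0 ≅ Z.

H_0 = Z.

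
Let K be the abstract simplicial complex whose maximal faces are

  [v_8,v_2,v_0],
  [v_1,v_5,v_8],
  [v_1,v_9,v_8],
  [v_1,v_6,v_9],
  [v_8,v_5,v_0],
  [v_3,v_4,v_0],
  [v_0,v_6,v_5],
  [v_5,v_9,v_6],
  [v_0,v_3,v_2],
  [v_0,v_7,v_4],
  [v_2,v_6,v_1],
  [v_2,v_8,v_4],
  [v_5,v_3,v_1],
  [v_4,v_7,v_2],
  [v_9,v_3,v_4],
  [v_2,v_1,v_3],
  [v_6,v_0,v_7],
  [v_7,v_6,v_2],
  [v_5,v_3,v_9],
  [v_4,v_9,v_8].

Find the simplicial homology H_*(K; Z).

H_0 ≅ Z,  H_1 ≅ Z ⊕ Z/2Z,  H_2 = 0.

Order the vertices as v_0 < v_1 < v_2 < v_3 < v_4 < v_5 < v_6 < v_7 < v_8 < v_9. Listing each simplex with vertices in this order, K has dimension 2 with simplices:

  0-simplices (10): [v_0], [v_1], [v_2], [v_3], [v_4], [v_5], [v_6], [v_7], [v_8], [v_9]
  1-simplices (30): (30 of them)
  2-simplices (20): (20 of them)

Hence C_0 ≅ Z^10, C_1 ≅ Z^30, C_2 ≅ Z^20.

∂_1: C_1 → C_0 sends each edge [p,q] (with p < q) to q − p.
This gives a 10×30 integer matrix of rank 9; reducing to Smith normal form yields diagonal entries (1,1,1,1,1,1,1,1,1).

The boundary map ∂_2: C_2 → C_1 sends each 2-simplex [p,q,r] to [q,r] − [p,r] + [p,q]. For instance
  ∂[v_3,v_4,v_9] = [v_4,v_9] − [v_3,v_9] + [v_3,v_4],
  ∂[v_0,v_6,v_7] = [v_6,v_7] − [v_0,v_7] + [v_0,v_6].
As a 30×20 matrix over Z this has rank 20, with invariant factors (1,1,1,1,1,1,1,1,1,1,1,1,1,1,1,1,1,1,1,2).

Computing H_k = (kernel of ∂_k) / (image of ∂_{k+1}):

  H_0: rank C_0 − rank ∂_1 = 10 − 9 = 1, and the invariant factors of ∂_1 are all 1, so H_0 ≅ Z.
  H_1: rank ker ∂_1 − rank ∂_2 = (30 − 9) − 20 = 1, and ∂_2 has invariant factor 2 > 1, so H_1 ≅ Z ⊕ Z/2Z.
  H_2: rank ker ∂_2 − rank ∂_3 = (20 − 20) − 0 = 0, and there is no ∂_3, so H_2 ≅ 0.

(K is a triangulation of the Klein bottle.)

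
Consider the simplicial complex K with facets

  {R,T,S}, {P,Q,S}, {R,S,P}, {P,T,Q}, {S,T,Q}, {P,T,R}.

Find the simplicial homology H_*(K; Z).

Order the vertices as P < Q < R < S < T. Listing each simplex with vertices in this order, K has dimension 2 with simplices:

  0-simplices (5): P, Q, R, S, T
  1-simplices (9): PQ, PR, PS, PT, QS, QT, RS, RT, ST
  2-simplices (6): PQS, PQT, PRS, PRT, QST, RST

so the chain groups are C_0 ≅ Z^5, C_1 ≅ Z^9, C_2 ≅ Z^6.

Boundary ∂_1: C_1 → C_0 maps an edge to its endpoints' difference, ∂[p,q] = q − p.
The resulting 5×9 matrix has rank 4, and its Smith normal form has invariant factors (1,1,1,1).

Boundary ∂_2: C_2 → C_1 acts by ∂[p,q,r] = [q,r] − [p,r] + [p,q]. For instance
  ∂PQS = QS − PS + PQ,
  ∂QST = ST − QT + QS.
This gives a 9×6 integer matrix of rank 5; reducing to Smith normal form yields diagonal entries (1,1,1,1,1).

From H_k ≅ ker(∂_k) / im(∂_{k+1}) we obtain:

  H_0: rank C_0 − rank ∂_1 = 5 − 4 = 1, and the invariant factors of ∂_1 are all 1, so H_0 ≅ Z.
  H_1: rank ker ∂_1 − rank ∂_2 = (9 − 4) − 5 = 0, and the invariant factors of ∂_2 are all 1, so H_1 ≅ 0.
  H_2: rank ker ∂_2 − rank ∂_3 = (6 − 5) − 0 = 1, and there is no ∂_3, so H_2 ≅ Z.

H_0 ≅ Z,  H_1 = 0,  H_2 ≅ Z.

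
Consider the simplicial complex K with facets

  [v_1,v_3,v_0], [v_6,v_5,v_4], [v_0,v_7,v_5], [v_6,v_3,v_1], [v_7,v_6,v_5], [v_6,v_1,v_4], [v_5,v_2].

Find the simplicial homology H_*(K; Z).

H_0 = Z,  H_1 = Z,  H_2 = 0.

Take the total order v_0 < v_1 < v_2 < v_3 < v_4 < v_5 < v_6 < v_7 on the vertex set. Then K (dimension 2) consists of the simplices:

  0-simplices (8): [v_0], [v_1], [v_2], [v_3], [v_4], [v_5], [v_6], [v_7]
  1-simplices (14): [v_0,v_1], [v_0,v_3], [v_0,v_5], [v_0,v_7], [v_1,v_3], [v_1,v_4], [v_1,v_6], [v_2,v_5], [v_3,v_6], [v_4,v_5], [v_4,v_6], [v_5,v_6], [v_5,v_7], [v_6,v_7]
  2-simplices (6): [v_0,v_1,v_3], [v_0,v_5,v_7], [v_1,v_3,v_6], [v_1,v_4,v_6], [v_4,v_5,v_6], [v_5,v_6,v_7]

Hence C_0 ≅ Z^8, C_1 ≅ Z^14, C_2 ≅ Z^6.

Boundary ∂_1: C_1 → C_0 is given by ∂[p,q] = [q] − [p]. For instance
  ∂[v_0,v_3] = [v_3] − [v_0].
This gives a 8×14 integer matrix of rank 7; reducing to Smith normal form yields diagonal entries (1,1,1,1,1,1,1).

The boundary map ∂_2: C_2 → C_1 sends each 2-simplex [p,q,r] to [q,r] − [p,r] + [p,q]. For instance
  ∂[v_4,v_5,v_6] = [v_5,v_6] − [v_4,v_6] + [v_4,v_5],
  ∂[v_1,v_3,v_6] = [v_3,v_6] − [v_1,v_6] + [v_1,v_3].
This gives a 14×6 integer matrix of rank 6; reducing to Smith normal form yields diagonal entries (1,1,1,1,1,1).

From H_k ≅ ker(∂_k) / im(∂_{k+1}) we obtain:

  H_0: rank C_0 − rank ∂_1 = 8 − 7 = 1, and the invariant factors of ∂_1 are all 1, so H_0 = Z.
  H_1: rank ker ∂_1 − rank ∂_2 = (14 − 7) − 6 = 1, and the invariant factors of ∂_2 are all 1, so H_1 = Z.
  H_2: rank ker ∂_2 − rank ∂_3 = (6 − 6) − 0 = 0, and there is no ∂_3, so H_2 = 0.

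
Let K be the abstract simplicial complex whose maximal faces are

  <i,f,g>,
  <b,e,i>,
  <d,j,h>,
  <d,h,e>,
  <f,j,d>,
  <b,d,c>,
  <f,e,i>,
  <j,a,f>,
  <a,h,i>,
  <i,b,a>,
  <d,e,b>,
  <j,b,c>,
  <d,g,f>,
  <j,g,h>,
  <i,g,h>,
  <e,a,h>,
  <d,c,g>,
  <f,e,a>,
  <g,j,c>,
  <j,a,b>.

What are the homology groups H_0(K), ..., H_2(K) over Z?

H_0 = Z,  H_1 = Z ⊕ Z_2,  H_2 = 0.

Take the total order a < b < c < d < e < f < g < h < i < j on the vertex set. Then K (dimension 2) consists of the simplices:

  0-simplices (10): a, b, c, d, e, f, g, h, i, j
  1-simplices (30): ab, ae, af, ah, ai, aj, bc, bd, be, bi, bj, cd, cg, cj, de, df, dg, dh, dj, ef, eh, ei, fg, fi, fj, gh, gi, gj, hi, hj
  2-simplices (20): abi, abj, aef, aeh, afj, ahi, bcd, bcj, bde, bei, cdg, cgj, deh, dfg, dfj, dhj, efi, fgi, ghi, ghj

so the chain groups are C_0 ≅ Z^10, C_1 ≅ Z^30, C_2 ≅ Z^20.

The boundary map ∂_1: C_1 → C_0 maps an edge to its endpoints' difference, ∂[p,q] = q − p. For instance
  ∂ab = b − a.
The resulting 10×30 matrix has rank 9, and its Smith normal form has invariant factors (1,1,1,1,1,1,1,1,1).

Boundary ∂_2: C_2 → C_1 maps a triangle to the signed sum of its edges. For instance
  ∂bcj = cj − bj + bc,
  ∂cgj = gj − cj + cg.
The resulting 30×20 matrix has rank 20, and its Smith normal form has invariant factors (1,1,1,1,1,1,1,1,1,1,1,1,1,1,1,1,1,1,1,2).

Computing H_k = (kernel of ∂_k) / (image of ∂_{k+1}):

  H_0: rank C_0 − rank ∂_1 = 10 − 9 = 1, and the invariant factors of ∂_1 are all 1, so H_0 = Z.
  H_1: rank ker ∂_1 − rank ∂_2 = (30 − 9) − 20 = 1, and ∂_2 has invariant factor 2 > 1, so H_1 = Z ⊕ Z_2.
  H_2: rank ker ∂_2 − rank ∂_3 = (20 − 20) − 0 = 0, and there is no ∂_3, so H_2 = 0.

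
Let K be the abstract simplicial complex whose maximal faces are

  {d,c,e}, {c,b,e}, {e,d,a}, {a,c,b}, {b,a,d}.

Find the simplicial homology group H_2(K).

We work with the vertex ordering a < b < c < d < e. The simplices of K, each written with vertices in increasing order, are:

  0-simplices (5): a, b, c, d, e
  1-simplices (10): ab, ac, ad, ae, bc, bd, be, cd, ce, de
  2-simplices (5): abc, abd, ade, bce, cde

giving chain groups C_0 ≅ Z^5, C_1 ≅ Z^10, C_2 ≅ Z^5.

The boundary map ∂_1: C_1 → C_0 sends each edge [p,q] (with p < q) to q − p. For instance
  ∂be = e − b.
The 5×10 boundary matrix has rank 4 and Smith normal form diag(1,1,1,1).

The boundary map ∂_2: C_2 → C_1 sends each 2-simplex [p,q,r] to [q,r] − [p,r] + [p,q]. For instance
  ∂abc = bc − ac + ab,
  ∂bce = ce − be + bc.
As a 10×5 matrix over Z this has rank 5, with invariant factors (1,1,1,1,1).

From H_k ≅ ker(∂_k) / im(∂_{k+1}) we obtain:

  H_2: rank ker ∂_2 − rank ∂_3 = (5 − 5) − 0 = 0, and there is no ∂_3, so H_2 ≅ 0.

(K is a triangulation of the Möbius band.)

H_2 = 0.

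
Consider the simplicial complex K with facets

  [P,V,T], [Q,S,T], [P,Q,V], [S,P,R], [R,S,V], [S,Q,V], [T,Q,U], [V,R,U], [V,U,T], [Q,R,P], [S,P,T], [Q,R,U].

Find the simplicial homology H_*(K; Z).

Fix the vertex order P < Q < R < S < T < U < V and write every simplex with vertices in increasing order. Then dim K = 2 and the simplices of K are:

  0-simplices (7): P, Q, R, S, T, U, V
  1-simplices (18): PQ, PR, PS, PT, PV, QR, QS, QT, QU, QV, RS, RU, RV, ST, SV, TU, TV, UV
  2-simplices (12): PQR, PQV, PRS, PST, PTV, QRU, QST, QSV, QTU, RSV, RUV, TUV

giving chain groups C_0 ≅ Z^7, C_1 ≅ Z^18, C_2 ≅ Z^12.

The boundary map ∂_1: C_1 → C_0 is given by ∂[p,q] = [q] − [p].
This gives a 7×18 integer matrix of rank 6; reducing to Smith normal form yields diagonal entries (1,1,1,1,1,1).

Boundary ∂_2: C_2 → C_1 acts by ∂[p,q,r] = [q,r] − [p,r] + [p,q]. For instance
  ∂PQR = QR − PR + PQ,
  ∂PQV = QV − PV + PQ.
The 18×12 boundary matrix has rank 12 and Smith normal form diag(1,1,1,1,1,1,1,1,1,1,1,2).

From H_k ≅ ker(∂_k) / im(∂_{k+1}) we obtain:

  H_0: rank C_0 − rank ∂_1 = 7 − 6 = 1, and the invariant factors of ∂_1 are all 1, so H_0 ≅ Z.
  H_1: rank ker ∂_1 − rank ∂_2 = (18 − 6) − 12 = 0, and ∂_2 has invariant factor 2 > 1, so H_1 ≅ Z/2.
  H_2: rank ker ∂_2 − rank ∂_3 = (12 − 12) − 0 = 0, and there is no ∂_3, so H_2 ≅ 0.

As a check, the Euler characteristic is 7 − 18 + 12 = 1, which agrees with 1 − 0 + 0 = 1.

H_0 = Z,  H_1 = Z/2,  H_2 = 0.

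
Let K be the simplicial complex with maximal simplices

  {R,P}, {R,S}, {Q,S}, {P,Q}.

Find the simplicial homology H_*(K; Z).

Fix the vertex order P < Q < R < S and write every simplex with vertices in increasing order. Then dim K = 1 and the simplices of K are:

  0-simplices (4): P, Q, R, S
  1-simplices (4): PQ, PR, QS, RS

giving chain groups C_0 ≅ Z^4, C_1 ≅ Z^4.

Boundary ∂_1: C_1 → C_0 maps an edge to its endpoints' difference, ∂[p,q] = q − p.
The 4×4 boundary matrix has rank 3 and Smith normal form diag(1,1,1).

Now H_k = ker ∂_k / im ∂_{k+1}, so:

  H_0: rank C_0 − rank ∂_1 = 4 − 3 = 1, and the invariant factors of ∂_1 are all 1, so H_0 ≅ Z.
  H_1: rank ker ∂_1 − rank ∂_2 = (4 − 3) − 0 = 1, and there is no ∂_2, so H_1 ≅ Z.

As a check, the Euler characteristic is 4 − 4 = 0, which agrees with 1 − 1 = 0.
(K is a triangulation of the circle S^1.)

H_0 = Z,  H_1 = Z.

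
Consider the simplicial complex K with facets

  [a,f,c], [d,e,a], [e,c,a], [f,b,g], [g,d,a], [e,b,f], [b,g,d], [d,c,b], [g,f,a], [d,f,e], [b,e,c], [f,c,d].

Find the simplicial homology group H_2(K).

H_2 ≅ 0.

We work with the vertex ordering a < b < c < d < e < f < g. The simplices of K, each written with vertices in increasing order, are:

  0-simplices (7): a, b, c, d, e, f, g
  1-simplices (18): ac, ad, ae, af, ag, bc, bd, be, bf, bg, cd, ce, cf, de, df, dg, ef, fg
  2-simplices (12): ace, acf, ade, adg, afg, bcd, bce, bdg, bef, bfg, cdf, def

so the chain groups are C_0 ≅ Z^7, C_1 ≅ Z^18, C_2 ≅ Z^12.

The boundary map ∂_1: C_1 → C_0 maps an edge to its endpoints' difference, ∂[p,q] = q − p. For instance
  ∂be = e − b.
The 7×18 boundary matrix has rank 6 and Smith normal form diag(1,1,1,1,1,1).

Boundary ∂_2: C_2 → C_1 acts by ∂[p,q,r] = [q,r] − [p,r] + [p,q]. For instance
  ∂bcd = cd − bd + bc,
  ∂bce = ce − be + bc.
This gives a 18×12 integer matrix of rank 12; reducing to Smith normal form yields diagonal entries (1,1,1,1,1,1,1,1,1,1,1,2).

From H_k ≅ ker(∂_k) / im(∂_{k+1}) we obtain:

  H_2: rank ker ∂_2 − rank ∂_3 = (12 − 12) − 0 = 0, and there is no ∂_3, so H_2 ≅ 0.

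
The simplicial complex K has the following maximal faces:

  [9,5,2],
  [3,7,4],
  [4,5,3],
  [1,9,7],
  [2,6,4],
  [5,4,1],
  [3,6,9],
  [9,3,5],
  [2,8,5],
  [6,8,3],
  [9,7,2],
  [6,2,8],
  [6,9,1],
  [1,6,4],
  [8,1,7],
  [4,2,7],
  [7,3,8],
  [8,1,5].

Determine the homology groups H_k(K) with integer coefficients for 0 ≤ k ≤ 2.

Take the total order 1 < 2 < 3 < 4 < 5 < 6 < 7 < 8 < 9 on the vertex set. Then K (dimension 2) consists of the simplices:

  0-simplices (9): [1], [2], [3], [4], [5], [6], [7], [8], [9]
  1-simplices (27): (27 of them)
  2-simplices (18): [1,4,5], [1,4,6], [1,5,8], [1,6,9], [1,7,8], [1,7,9], [2,4,6], [2,4,7], [2,5,8], [2,5,9], [2,6,8], [2,7,9], [3,4,5], [3,4,7], [3,5,9], [3,6,8], [3,6,9], [3,7,8]

giving chain groups C_0 ≅ Z^9, C_1 ≅ Z^27, C_2 ≅ Z^18.

The boundary map ∂_1: C_1 → C_0 maps an edge to its endpoints' difference, ∂[p,q] = q − p. For instance
  ∂[2,5] = [5] − [2].
As a 9×27 matrix over Z this has rank 8, with invariant factors (1,1,1,1,1,1,1,1).

The boundary map ∂_2: C_2 → C_1 acts by ∂[p,q,r] = [q,r] − [p,r] + [p,q]. For instance
  ∂[3,4,7] = [4,7] − [3,7] + [3,4],
  ∂[1,7,9] = [7,9] − [1,9] + [1,7].
This gives a 27×18 integer matrix of rank 17; reducing to Smith normal form yields diagonal entries (1,1,1,1,1,1,1,1,1,1,1,1,1,1,1,1,1).

From H_k ≅ ker(∂_k) / im(∂_{k+1}) we obtain:

  H_0: rank C_0 − rank ∂_1 = 9 − 8 = 1, and the invariant factors of ∂_1 are all 1, so H_0 ≅ Z.
  H_1: rank ker ∂_1 − rank ∂_2 = (27 − 8) − 17 = 2, and the invariant factors of ∂_2 are all 1, so H_1 ≅ Z^2.
  H_2: rank ker ∂_2 − rank ∂_3 = (18 − 17) − 0 = 1, and there is no ∂_3, so H_2 ≅ Z.

H_0 ≅ Z,  H_1 ≅ Z^2,  H_2 ≅ Z.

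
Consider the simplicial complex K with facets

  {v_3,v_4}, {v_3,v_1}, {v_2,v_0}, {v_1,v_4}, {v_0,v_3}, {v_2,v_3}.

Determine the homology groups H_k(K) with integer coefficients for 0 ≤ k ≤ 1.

H_0 ≅ Z,  H_1 ≅ Z^2.

Fix the vertex order v_0 < v_1 < v_2 < v_3 < v_4 and write every simplex with vertices in increasing order. Then dim K = 1 and the simplices of K are:

  0-simplices (5): [v_0], [v_1], [v_2], [v_3], [v_4]
  1-simplices (6): [v_0,v_2], [v_0,v_3], [v_1,v_3], [v_1,v_4], [v_2,v_3], [v_3,v_4]

Hence C_0 ≅ Z^5, C_1 ≅ Z^6.

Boundary ∂_1: C_1 → C_0 is given by ∂[p,q] = [q] − [p]. For instance
  ∂[v_3,v_4] = [v_4] − [v_3].
The resulting 5×6 matrix has rank 4, and its Smith normal form has invariant factors (1,1,1,1).

Reading off H_k = ker ∂_k / im ∂_{k+1}:

  H_0: rank C_0 − rank ∂_1 = 5 − 4 = 1, and the invariant factors of ∂_1 are all 1, so H_0 ≅ Z.
  H_1: rank ker ∂_1 − rank ∂_2 = (6 − 4) − 0 = 2, and there is no ∂_2, so H_1 ≅ Z^2.

As a check, the Euler characteristic is 5 − 6 = -1, which agrees with 1 − 2 = -1.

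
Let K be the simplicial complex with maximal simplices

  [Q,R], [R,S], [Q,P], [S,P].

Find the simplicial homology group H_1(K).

Fix the vertex order P < Q < R < S and write every simplex with vertices in increasing order. Then dim K = 1 and the simplices of K are:

  0-simplices (4): P, Q, R, S
  1-simplices (4): PQ, PS, QR, RS

Hence C_0 ≅ Z^4, C_1 ≅ Z^4.

∂_1: C_1 → C_0 is given by ∂[p,q] = [q] − [p]. For instance
  ∂QR = R − Q.
The resulting 4×4 matrix has rank 3, and its Smith normal form has invariant factors (1,1,1).

Now H_k = ker ∂_k / im ∂_{k+1}, so:

  H_1: rank ker ∂_1 − rank ∂_2 = (4 − 3) − 0 = 1, and there is no ∂_2, so H_1 = Z.

(K is a triangulation of the circle S^1.)

H_1 ≅ Z.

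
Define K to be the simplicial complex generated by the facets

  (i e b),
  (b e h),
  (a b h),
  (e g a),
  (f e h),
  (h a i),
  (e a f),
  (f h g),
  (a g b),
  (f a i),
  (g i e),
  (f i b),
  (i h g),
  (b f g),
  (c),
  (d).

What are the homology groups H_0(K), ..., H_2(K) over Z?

H_0 = Z^3,  H_1 = Z^2,  H_2 = Z.

We work with the vertex ordering a < b < c < d < e < f < g < h < i. The simplices of K, each written with vertices in increasing order, are:

  0-simplices (9): a, b, c, d, e, f, g, h, i
  1-simplices (21): ab, ae, af, ag, ah, ai, be, bf, bg, bh, bi, ef, eg, eh, ei, fg, fh, fi, gh, gi, hi
  2-simplices (14): abg, abh, aef, aeg, afi, ahi, beh, bei, bfg, bfi, efh, egi, fgh, ghi

Hence C_0 ≅ Z^9, C_1 ≅ Z^21, C_2 ≅ Z^14.

Boundary ∂_1: C_1 → C_0 maps an edge to its endpoints' difference, ∂[p,q] = q − p. For instance
  ∂fh = h − f.
The resulting 9×21 matrix has rank 6, and its Smith normal form has invariant factors (1,1,1,1,1,1).

The boundary map ∂_2: C_2 → C_1 maps a triangle to the signed sum of its edges. For instance
  ∂abh = bh − ah + ab,
  ∂bfi = fi − bi + bf.
As a 21×14 matrix over Z this has rank 13, with invariant factors (1,1,1,1,1,1,1,1,1,1,1,1,1).

Reading off H_k = ker ∂_k / im ∂_{k+1}:

  H_0: rank C_0 − rank ∂_1 = 9 − 6 = 3, and the invariant factors of ∂_1 are all 1, so H_0 = Z^3.
  H_1: rank ker ∂_1 − rank ∂_2 = (21 − 6) − 13 = 2, and the invariant factors of ∂_2 are all 1, so H_1 = Z^2.
  H_2: rank ker ∂_2 − rank ∂_3 = (14 − 13) − 0 = 1, and there is no ∂_3, so H_2 = Z.

(K is a triangulation of the disjoint union of the torus T^2 and a set of 2 points.)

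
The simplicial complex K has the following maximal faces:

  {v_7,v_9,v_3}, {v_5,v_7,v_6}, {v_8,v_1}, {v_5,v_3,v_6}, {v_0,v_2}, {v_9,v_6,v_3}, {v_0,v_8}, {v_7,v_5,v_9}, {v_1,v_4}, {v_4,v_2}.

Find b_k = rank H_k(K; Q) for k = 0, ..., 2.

b_0 = 2, b_1 = 2, b_2 = 0.

We work with the vertex ordering v_0 < v_1 < v_2 < v_3 < v_4 < v_5 < v_6 < v_7 < v_8 < v_9. The simplices of K, each written with vertices in increasing order, are:

  0-simplices (10): [v_0], [v_1], [v_2], [v_3], [v_4], [v_5], [v_6], [v_7], [v_8], [v_9]
  1-simplices (15): (15 of them)
  2-simplices (5): [v_3,v_5,v_6], [v_3,v_6,v_9], [v_3,v_7,v_9], [v_5,v_6,v_7], [v_5,v_7,v_9]

so the chain groups are C_0 ≅ Z^10, C_1 ≅ Z^15, C_2 ≅ Z^5.

∂_1: C_1 → C_0 is given by ∂[p,q] = [q] − [p].
As a 10×15 matrix over Z this has rank 8, with invariant factors (1,1,1,1,1,1,1,1).

∂_2: C_2 → C_1 maps a triangle to the signed sum of its edges. For instance
  ∂[v_5,v_7,v_9] = [v_7,v_9] − [v_5,v_9] + [v_5,v_7],
  ∂[v_5,v_6,v_7] = [v_6,v_7] − [v_5,v_7] + [v_5,v_6].
The resulting 15×5 matrix has rank 5, and its Smith normal form has invariant factors (1,1,1,1,1).

Reading off H_k = ker ∂_k / im ∂_{k+1}:

  H_0: rank C_0 − rank ∂_1 = 10 − 8 = 2, and the invariant factors of ∂_1 are all 1, so H_0 = Z^2.
  H_1: rank ker ∂_1 − rank ∂_2 = (15 − 8) − 5 = 2, and the invariant factors of ∂_2 are all 1, so H_1 = Z^2.
  H_2: rank ker ∂_2 − rank ∂_3 = (5 − 5) − 0 = 0, and there is no ∂_3, so H_2 = 0.

As a check, the Euler characteristic is 10 − 15 + 5 = 0, which agrees with 2 − 2 + 0 = 0.

Hence the Betti numbers are b_0 = 2, b_1 = 2, b_2 = 0.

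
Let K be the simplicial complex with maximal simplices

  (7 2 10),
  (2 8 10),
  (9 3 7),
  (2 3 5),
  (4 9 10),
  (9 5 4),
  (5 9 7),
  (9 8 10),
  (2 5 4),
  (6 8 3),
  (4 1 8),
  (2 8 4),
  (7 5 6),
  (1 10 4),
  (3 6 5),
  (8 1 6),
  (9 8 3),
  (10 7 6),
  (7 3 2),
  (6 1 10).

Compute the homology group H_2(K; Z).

We work with the vertex ordering 1 < 2 < 3 < 4 < 5 < 6 < 7 < 8 < 9 < 10. The simplices of K, each written with vertices in increasing order, are:

  0-simplices (10): [1], [2], [3], [4], [5], [6], [7], [8], [9], [10]
  1-simplices (30): (30 of them)
  2-simplices (20): (20 of them)

so the chain groups are C_0 ≅ Z^10, C_1 ≅ Z^30, C_2 ≅ Z^20.

∂_1: C_1 → C_0 sends each edge [p,q] (with p < q) to q − p. For instance
  ∂[2,4] = [4] − [2].
This gives a 10×30 integer matrix of rank 9; reducing to Smith normal form yields diagonal entries (1,1,1,1,1,1,1,1,1).

∂_2: C_2 → C_1 acts by ∂[p,q,r] = [q,r] − [p,r] + [p,q]. For instance
  ∂[8,9,10] = [9,10] − [8,10] + [8,9],
  ∂[1,4,8] = [4,8] − [1,8] + [1,4].
This gives a 30×20 integer matrix of rank 20; reducing to Smith normal form yields diagonal entries (1,1,1,1,1,1,1,1,1,1,1,1,1,1,1,1,1,1,1,2).

Now H_k = ker ∂_k / im ∂_{k+1}, so:

  H_2: rank ker ∂_2 − rank ∂_3 = (20 − 20) − 0 = 0, and there is no ∂_3, so H_2 ≅ 0.

H_2 ≅ 0.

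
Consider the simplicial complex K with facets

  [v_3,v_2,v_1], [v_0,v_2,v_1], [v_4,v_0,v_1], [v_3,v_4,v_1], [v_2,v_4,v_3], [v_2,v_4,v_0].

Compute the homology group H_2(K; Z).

H_2 ≅ Z.

We work with the vertex ordering v_0 < v_1 < v_2 < v_3 < v_4. The simplices of K, each written with vertices in increasing order, are:

  0-simplices (5): [v_0], [v_1], [v_2], [v_3], [v_4]
  1-simplices (9): [v_0,v_1], [v_0,v_2], [v_0,v_4], [v_1,v_2], [v_1,v_3], [v_1,v_4], [v_2,v_3], [v_2,v_4], [v_3,v_4]
  2-simplices (6): [v_0,v_1,v_2], [v_0,v_1,v_4], [v_0,v_2,v_4], [v_1,v_2,v_3], [v_1,v_3,v_4], [v_2,v_3,v_4]

Hence C_0 ≅ Z^5, C_1 ≅ Z^9, C_2 ≅ Z^6.

The boundary map ∂_1: C_1 → C_0 sends each edge [p,q] (with p < q) to q − p.
The 5×9 boundary matrix has rank 4 and Smith normal form diag(1,1,1,1).

Boundary ∂_2: C_2 → C_1 maps a triangle to the signed sum of its edges. For instance
  ∂[v_0,v_1,v_4] = [v_1,v_4] − [v_0,v_4] + [v_0,v_1],
  ∂[v_1,v_2,v_3] = [v_2,v_3] − [v_1,v_3] + [v_1,v_2].
The 9×6 boundary matrix has rank 5 and Smith normal form diag(1,1,1,1,1).

Now H_k = ker ∂_k / im ∂_{k+1}, so:

  H_2: rank ker ∂_2 − rank ∂_3 = (6 − 5) − 0 = 1, and there is no ∂_3, so H_2 = Z.

(K is a triangulation of the 2-sphere S^2.)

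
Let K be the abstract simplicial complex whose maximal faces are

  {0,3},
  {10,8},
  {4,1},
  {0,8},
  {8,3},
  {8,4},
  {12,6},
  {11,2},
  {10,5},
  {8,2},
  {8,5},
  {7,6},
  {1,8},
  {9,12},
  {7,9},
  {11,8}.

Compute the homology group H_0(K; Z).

Order the vertices as 0 < 1 < 2 < 3 < 4 < 5 < 6 < 7 < 8 < 9 < 10 < 11 < 12. Listing each simplex with vertices in this order, K has dimension 1 with simplices:

  0-simplices (13): [0], [1], [2], [3], [4], [5], [6], [7], [8], [9], [10], [11], [12]
  1-simplices (16): [0,3], [0,8], [1,4], [1,8], [2,8], [2,11], [3,8], [4,8], [5,8], [5,10], [6,7], [6,12], [7,9], [8,10], [8,11], [9,12]

so the chain groups are C_0 ≅ Z^13, C_1 ≅ Z^16.

Boundary ∂_1: C_1 → C_0 maps an edge to its endpoints' difference, ∂[p,q] = q − p. For instance
  ∂[9,12] = [12] − [9].
The resulting 13×16 matrix has rank 11, and its Smith normal form has invariant factors (1,1,1,1,1,1,1,1,1,1,1).

Reading off H_k = ker ∂_k / im ∂_{k+1}:

  H_0: rank C_0 − rank ∂_1 = 13 − 11 = 2, and the invariant factors of ∂_1 are all 1, so H_0 ≅ Z^2.

H_0 ≅ Z^2.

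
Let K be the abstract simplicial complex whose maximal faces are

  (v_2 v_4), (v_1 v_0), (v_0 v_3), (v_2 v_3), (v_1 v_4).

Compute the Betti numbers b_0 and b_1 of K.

b_0 = 1, b_1 = 1.

Take the total order v_0 < v_1 < v_2 < v_3 < v_4 on the vertex set. Then K (dimension 1) consists of the simplices:

  0-simplices (5): [v_0], [v_1], [v_2], [v_3], [v_4]
  1-simplices (5): [v_0,v_1], [v_0,v_3], [v_1,v_4], [v_2,v_3], [v_2,v_4]

giving chain groups C_0 ≅ Z^5, C_1 ≅ Z^5.

∂_1: C_1 → C_0 sends each edge [p,q] (with p < q) to q − p.
As a 5×5 matrix over Z this has rank 4, with invariant factors (1,1,1,1).

Now H_k = ker ∂_k / im ∂_{k+1}, so:

  H_0: rank C_0 − rank ∂_1 = 5 − 4 = 1, and the invariant factors of ∂_1 are all 1, so H_0 = Z.
  H_1: rank ker ∂_1 − rank ∂_2 = (5 − 4) − 0 = 1, and there is no ∂_2, so H_1 = Z.

As a check, the Euler characteristic is 5 − 5 = 0, which agrees with 1 − 1 = 0.

Hence the Betti numbers are b_0 = 1, b_1 = 1.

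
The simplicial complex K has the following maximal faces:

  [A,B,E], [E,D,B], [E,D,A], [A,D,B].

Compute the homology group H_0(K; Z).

Order the vertices as A < B < D < E. Listing each simplex with vertices in this order, K has dimension 2 with simplices:

  0-simplices (4): A, B, D, E
  1-simplices (6): AB, AD, AE, BD, BE, DE
  2-simplices (4): ABD, ABE, ADE, BDE

giving chain groups C_0 ≅ Z^4, C_1 ≅ Z^6, C_2 ≅ Z^4.

∂_1: C_1 → C_0 maps an edge to its endpoints' difference, ∂[p,q] = q − p. For instance
  ∂DE = E − D.
As a 4×6 matrix over Z this has rank 3, with invariant factors (1,1,1).

∂_2: C_2 → C_1 acts by ∂[p,q,r] = [q,r] − [p,r] + [p,q]. For instance
  ∂ABD = BD − AD + AB,
  ∂ABE = BE − AE + AB.
The resulting 6×4 matrix has rank 3, and its Smith normal form has invariant factors (1,1,1).

Now H_k = ker ∂_k / im ∂_{k+1}, so:

  H_0: rank C_0 − rank ∂_1 = 4 − 3 = 1, and the invariant factors of ∂_1 are all 1, so H_0 ≅ Z.

H_0 = Z.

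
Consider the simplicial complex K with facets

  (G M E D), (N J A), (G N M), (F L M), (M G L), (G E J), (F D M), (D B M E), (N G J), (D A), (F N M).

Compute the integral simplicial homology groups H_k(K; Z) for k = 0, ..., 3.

H_0 ≅ Z,  H_1 ≅ Z,  H_2 = 0,  H_3 = 0.

K has 10 vertices, 23 edges, 15 triangles, 2 3-simplices.
rank ∂_0 = 0, rank ∂_1 = 9 ⇒ b_0 = 10 − 0 − 9 = 1; all invariant factors of ∂_1 are 1 so no torsion. So H_0 = Z.
rank ∂_1 = 9, rank ∂_2 = 13 ⇒ b_1 = 23 − 9 − 13 = 1; all invariant factors of ∂_2 are 1 so no torsion. So H_1 = Z.
rank ∂_2 = 13, rank ∂_3 = 2 ⇒ b_2 = 15 − 13 − 2 = 0; all invariant factors of ∂_3 are 1 so no torsion. So H_2 = 0.
rank ∂_3 = 2, rank ∂_4 = 0 ⇒ b_3 = 2 − 2 − 0 = 0. So H_3 = 0.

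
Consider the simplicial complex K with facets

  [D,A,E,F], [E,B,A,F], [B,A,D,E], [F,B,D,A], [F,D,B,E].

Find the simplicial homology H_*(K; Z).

H_0 = Z,  H_1 = 0,  H_2 = 0,  H_3 = Z.

Order the vertices as A < B < D < E < F. Listing each simplex with vertices in this order, K has dimension 3 with simplices:

  0-simplices (5): A, B, D, E, F
  1-simplices (10): AB, AD, AE, AF, BD, BE, BF, DE, DF, EF
  2-simplices (10): ABD, ABE, ABF, ADE, ADF, AEF, BDE, BDF, BEF, DEF
  3-simplices (5): ABDE, ABDF, ABEF, ADEF, BDEF

giving chain groups C_0 ≅ Z^5, C_1 ≅ Z^10, C_2 ≅ Z^10, C_3 ≅ Z^5.

The boundary map ∂_1: C_1 → C_0 maps an edge to its endpoints' difference, ∂[p,q] = q − p.
The 5×10 boundary matrix has rank 4 and Smith normal form diag(1,1,1,1).

∂_2: C_2 → C_1 acts by ∂[p,q,r] = [q,r] − [p,r] + [p,q]. For instance
  ∂BEF = EF − BF + BE,
  ∂ADE = DE − AE + AD.
This gives a 10×10 integer matrix of rank 6; reducing to Smith normal form yields diagonal entries (1,1,1,1,1,1).

Boundary ∂_3: C_3 → C_2 sends each 3-simplex σ to the alternating sum Σ_i (−1)^i (σ with its i-th vertex removed). For instance
  ∂ABDF = BDF − ADF + ABF − ABD,
  ∂ADEF = DEF − AEF + ADF − ADE.
This gives a 10×5 integer matrix of rank 4; reducing to Smith normal form yields diagonal entries (1,1,1,1).

Reading off H_k = ker ∂_k / im ∂_{k+1}:

  H_0: rank C_0 − rank ∂_1 = 5 − 4 = 1, and the invariant factors of ∂_1 are all 1, so H_0 = Z.
  H_1: rank ker ∂_1 − rank ∂_2 = (10 − 4) − 6 = 0, and the invariant factors of ∂_2 are all 1, so H_1 = 0.
  H_2: rank ker ∂_2 − rank ∂_3 = (10 − 6) − 4 = 0, and the invariant factors of ∂_3 are all 1, so H_2 = 0.
  H_3: rank ker ∂_3 − rank ∂_4 = (5 − 4) − 0 = 1, and there is no ∂_4, so H_3 = Z.

As a check, the Euler characteristic is 5 − 10 + 10 − 5 = 0, which agrees with 1 − 0 + 0 − 1 = 0.
(K is a triangulation of the 3-sphere S^3.)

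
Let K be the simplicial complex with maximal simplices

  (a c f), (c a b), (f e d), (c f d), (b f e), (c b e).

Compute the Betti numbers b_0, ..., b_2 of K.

b_0 = 1, b_1 = 1, b_2 = 0.

Fix the vertex order a < b < c < d < e < f and write every simplex with vertices in increasing order. Then dim K = 2 and the simplices of K are:

  0-simplices (6): a, b, c, d, e, f
  1-simplices (12): ab, ac, af, bc, be, bf, cd, ce, cf, de, df, ef
  2-simplices (6): abc, acf, bce, bef, cdf, def

so the chain groups are C_0 ≅ Z^6, C_1 ≅ Z^12, C_2 ≅ Z^6.

∂_1: C_1 → C_0 maps an edge to its endpoints' difference, ∂[p,q] = q − p. For instance
  ∂bc = c − b.
The 6×12 boundary matrix has rank 5 and Smith normal form diag(1,1,1,1,1).

The boundary map ∂_2: C_2 → C_1 acts by ∂[p,q,r] = [q,r] − [p,r] + [p,q]. For instance
  ∂abc = bc − ac + ab,
  ∂def = ef − df + de.
The resulting 12×6 matrix has rank 6, and its Smith normal form has invariant factors (1,1,1,1,1,1).

From H_k ≅ ker(∂_k) / im(∂_{k+1}) we obtain:

  H_0: rank C_0 − rank ∂_1 = 6 − 5 = 1, and the invariant factors of ∂_1 are all 1, so H_0 ≅ Z.
  H_1: rank ker ∂_1 − rank ∂_2 = (12 − 5) − 6 = 1, and the invariant factors of ∂_2 are all 1, so H_1 ≅ Z.
  H_2: rank ker ∂_2 − rank ∂_3 = (6 − 6) − 0 = 0, and there is no ∂_3, so H_2 ≅ 0.

(K is a triangulation of the cylinder S^1 x I.)

Hence the Betti numbers are b_0 = 1, b_1 = 1, b_2 = 0.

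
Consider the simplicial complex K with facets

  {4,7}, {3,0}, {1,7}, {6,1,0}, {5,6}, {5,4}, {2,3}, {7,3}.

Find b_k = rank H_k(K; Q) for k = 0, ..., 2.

Take the total order 0 < 1 < 2 < 3 < 4 < 5 < 6 < 7 on the vertex set. Then K (dimension 2) consists of the simplices:

  0-simplices (8): [0], [1], [2], [3], [4], [5], [6], [7]
  1-simplices (10): [0,1], [0,3], [0,6], [1,6], [1,7], [2,3], [3,7], [4,5], [4,7], [5,6]
  2-simplices (1): [0,1,6]

so the chain groups are C_0 ≅ Z^8, C_1 ≅ Z^10, C_2 ≅ Z^1.

The boundary map ∂_1: C_1 → C_0 is given by ∂[p,q] = [q] − [p]. For instance
  ∂[5,6] = [6] − [5].
This gives a 8×10 integer matrix of rank 7; reducing to Smith normal form yields diagonal entries (1,1,1,1,1,1,1).

Boundary ∂_2: C_2 → C_1 acts by ∂[p,q,r] = [q,r] − [p,r] + [p,q]. For instance
  ∂[0,1,6] = [1,6] − [0,6] + [0,1].
The resulting 10×1 matrix has rank 1, and its Smith normal form has invariant factors (1).

From H_k ≅ ker(∂_k) / im(∂_{k+1}) we obtain:

  H_0: rank C_0 − rank ∂_1 = 8 − 7 = 1, and the invariant factors of ∂_1 are all 1, so H_0 ≅ Z.
  H_1: rank ker ∂_1 − rank ∂_2 = (10 − 7) − 1 = 2, and the invariant factors of ∂_2 are all 1, so H_1 ≅ Z^2.
  H_2: rank ker ∂_2 − rank ∂_3 = (1 − 1) − 0 = 0, and there is no ∂_3, so H_2 ≅ 0.

Hence the Betti numbers are b_0 = 1, b_1 = 2, b_2 = 0.

b_0 = 1, b_1 = 2, b_2 = 0.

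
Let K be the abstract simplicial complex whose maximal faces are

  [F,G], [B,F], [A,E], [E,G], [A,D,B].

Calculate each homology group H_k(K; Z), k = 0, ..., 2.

H_0 ≅ Z,  H_1 ≅ Z,  H_2 = 0.

We work with the vertex ordering A < B < D < E < F < G. The simplices of K, each written with vertices in increasing order, are:

  0-simplices (6): A, B, D, E, F, G
  1-simplices (7): AB, AD, AE, BD, BF, EG, FG
  2-simplices (1): ABD

so the chain groups are C_0 ≅ Z^6, C_1 ≅ Z^7, C_2 ≅ Z^1.

The boundary map ∂_1: C_1 → C_0 sends each edge [p,q] (with p < q) to q − p. For instance
  ∂FG = G − F.
As a 6×7 matrix over Z this has rank 5, with invariant factors (1,1,1,1,1).

Boundary ∂_2: C_2 → C_1 sends each 2-simplex [p,q,r] to [q,r] − [p,r] + [p,q]. For instance
  ∂ABD = BD − AD + AB.
This gives a 7×1 integer matrix of rank 1; reducing to Smith normal form yields diagonal entries (1).

Now H_k = ker ∂_k / im ∂_{k+1}, so:

  H_0: rank C_0 − rank ∂_1 = 6 − 5 = 1, and the invariant factors of ∂_1 are all 1, so H_0 ≅ Z.
  H_1: rank ker ∂_1 − rank ∂_2 = (7 − 5) − 1 = 1, and the invariant factors of ∂_2 are all 1, so H_1 ≅ Z.
  H_2: rank ker ∂_2 − rank ∂_3 = (1 − 1) − 0 = 0, and there is no ∂_3, so H_2 ≅ 0.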